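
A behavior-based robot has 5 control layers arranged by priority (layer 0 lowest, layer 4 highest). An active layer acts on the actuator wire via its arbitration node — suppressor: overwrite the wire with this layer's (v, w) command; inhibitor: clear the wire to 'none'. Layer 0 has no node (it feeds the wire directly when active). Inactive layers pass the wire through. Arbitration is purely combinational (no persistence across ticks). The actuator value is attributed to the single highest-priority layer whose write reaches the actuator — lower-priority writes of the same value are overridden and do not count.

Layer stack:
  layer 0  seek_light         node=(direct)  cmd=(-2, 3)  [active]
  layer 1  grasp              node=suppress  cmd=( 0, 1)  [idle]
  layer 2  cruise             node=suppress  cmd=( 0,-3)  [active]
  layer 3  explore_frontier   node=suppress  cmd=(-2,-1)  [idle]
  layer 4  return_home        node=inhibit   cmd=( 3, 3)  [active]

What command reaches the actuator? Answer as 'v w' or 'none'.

layer 0 (seek_light) active — direct: (-2, 3)
layer 1 (grasp) idle — unchanged: (-2, 3)
layer 2 (cruise) active — suppresses: (0, -3)
layer 3 (explore_frontier) idle — unchanged: (0, -3)
layer 4 (return_home) active — inhibits: none
→ actuator none

none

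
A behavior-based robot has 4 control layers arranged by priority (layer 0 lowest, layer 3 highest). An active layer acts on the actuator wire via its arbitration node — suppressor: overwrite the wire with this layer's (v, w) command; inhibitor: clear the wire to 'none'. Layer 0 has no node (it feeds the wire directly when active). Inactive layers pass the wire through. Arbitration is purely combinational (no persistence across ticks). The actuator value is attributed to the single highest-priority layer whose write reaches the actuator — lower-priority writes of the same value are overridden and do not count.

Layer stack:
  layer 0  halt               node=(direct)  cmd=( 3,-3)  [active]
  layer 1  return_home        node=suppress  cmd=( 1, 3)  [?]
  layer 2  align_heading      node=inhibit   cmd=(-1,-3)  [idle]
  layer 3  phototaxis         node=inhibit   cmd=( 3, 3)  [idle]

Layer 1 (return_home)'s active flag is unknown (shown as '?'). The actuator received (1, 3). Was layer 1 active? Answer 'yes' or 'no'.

yes

If layer 1 is active=yes:
  actuator would be (1, 3)
If layer 1 is active=no:
  actuator would be (3, -3)
Observed (1, 3), so layer 1 was active.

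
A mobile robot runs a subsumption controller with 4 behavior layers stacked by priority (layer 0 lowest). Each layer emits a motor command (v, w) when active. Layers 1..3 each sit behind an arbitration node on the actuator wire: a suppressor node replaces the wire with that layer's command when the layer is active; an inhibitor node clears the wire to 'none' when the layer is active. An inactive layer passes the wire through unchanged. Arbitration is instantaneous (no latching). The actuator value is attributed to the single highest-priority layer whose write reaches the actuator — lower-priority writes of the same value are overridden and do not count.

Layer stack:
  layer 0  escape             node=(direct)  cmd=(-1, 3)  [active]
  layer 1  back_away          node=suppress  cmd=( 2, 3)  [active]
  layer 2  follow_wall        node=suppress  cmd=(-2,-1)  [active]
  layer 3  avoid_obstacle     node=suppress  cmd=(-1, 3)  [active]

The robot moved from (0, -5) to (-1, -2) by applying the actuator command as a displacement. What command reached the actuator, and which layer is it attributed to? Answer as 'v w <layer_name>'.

displacement = (-1, -2) − (0, -5) = (-1, 3)
layer 0 (escape) active — direct: (-1, 3)
layer 1 (back_away) active — suppresses: (2, 3)
layer 2 (follow_wall) active — suppresses: (-2, -1)
layer 3 (avoid_obstacle) active — suppresses: (-1, 3)
→ actuator (-1, 3) — from layer 3 (avoid_obstacle)

-1 3 avoid_obstacle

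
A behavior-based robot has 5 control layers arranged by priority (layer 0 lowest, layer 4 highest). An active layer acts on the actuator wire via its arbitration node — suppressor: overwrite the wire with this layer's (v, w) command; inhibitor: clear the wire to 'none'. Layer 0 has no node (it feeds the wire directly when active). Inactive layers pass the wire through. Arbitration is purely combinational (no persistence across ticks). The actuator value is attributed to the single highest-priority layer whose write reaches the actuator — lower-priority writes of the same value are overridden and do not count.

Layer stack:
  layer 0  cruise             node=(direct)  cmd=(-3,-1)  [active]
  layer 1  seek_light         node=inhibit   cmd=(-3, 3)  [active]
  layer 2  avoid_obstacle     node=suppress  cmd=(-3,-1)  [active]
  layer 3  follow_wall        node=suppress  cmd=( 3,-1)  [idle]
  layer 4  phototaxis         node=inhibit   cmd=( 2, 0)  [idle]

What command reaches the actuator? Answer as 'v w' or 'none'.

L0 cruise: active, feeds wire = (-3, -1)
L1 seek_light: active, inhibitor → wire = none
L2 avoid_obstacle: active, suppressor → wire = (-3, -1)
L3 follow_wall: idle → wire stays (-3, -1)
L4 phototaxis: idle → wire stays (-3, -1)
actuator = (-3, -1)

-3 -1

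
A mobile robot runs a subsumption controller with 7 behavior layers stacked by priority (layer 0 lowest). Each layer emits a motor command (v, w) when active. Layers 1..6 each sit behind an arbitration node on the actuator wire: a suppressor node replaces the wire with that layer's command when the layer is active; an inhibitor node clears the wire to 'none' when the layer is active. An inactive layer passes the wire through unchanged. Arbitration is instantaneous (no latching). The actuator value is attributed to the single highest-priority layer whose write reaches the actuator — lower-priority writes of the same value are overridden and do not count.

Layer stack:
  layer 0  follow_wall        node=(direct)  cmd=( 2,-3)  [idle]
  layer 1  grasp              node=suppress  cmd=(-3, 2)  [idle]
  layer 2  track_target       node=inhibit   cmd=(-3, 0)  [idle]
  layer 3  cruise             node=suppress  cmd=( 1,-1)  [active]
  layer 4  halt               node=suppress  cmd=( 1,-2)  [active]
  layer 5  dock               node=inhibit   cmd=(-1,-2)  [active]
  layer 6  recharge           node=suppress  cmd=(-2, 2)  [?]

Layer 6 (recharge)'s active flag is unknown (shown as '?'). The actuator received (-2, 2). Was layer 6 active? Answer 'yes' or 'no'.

yes

If layer 6 is active=yes:
  actuator would be (-2, 2)
If layer 6 is active=no:
  actuator would be none
Observed (-2, 2), so layer 6 was active.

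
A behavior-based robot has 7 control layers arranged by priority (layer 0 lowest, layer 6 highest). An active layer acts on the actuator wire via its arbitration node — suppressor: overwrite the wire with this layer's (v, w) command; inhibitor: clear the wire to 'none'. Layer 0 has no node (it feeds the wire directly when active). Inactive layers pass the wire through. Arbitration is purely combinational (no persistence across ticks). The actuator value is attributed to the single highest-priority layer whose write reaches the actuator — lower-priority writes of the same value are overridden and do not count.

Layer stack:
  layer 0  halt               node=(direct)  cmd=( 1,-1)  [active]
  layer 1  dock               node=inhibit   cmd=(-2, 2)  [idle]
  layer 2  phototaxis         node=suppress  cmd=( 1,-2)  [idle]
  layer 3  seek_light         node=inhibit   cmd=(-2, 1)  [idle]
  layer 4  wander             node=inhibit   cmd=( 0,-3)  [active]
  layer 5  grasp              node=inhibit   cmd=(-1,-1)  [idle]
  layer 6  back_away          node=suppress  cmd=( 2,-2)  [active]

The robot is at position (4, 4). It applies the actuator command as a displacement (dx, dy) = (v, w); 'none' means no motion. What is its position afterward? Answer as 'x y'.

layer 0 (halt) active — direct: (1, -1)
layer 1 (dock) idle — unchanged: (1, -1)
layer 2 (phototaxis) idle — unchanged: (1, -1)
layer 3 (seek_light) idle — unchanged: (1, -1)
layer 4 (wander) active — inhibits: none
layer 5 (grasp) idle — unchanged: none
layer 6 (back_away) active — suppresses: (2, -2)
→ actuator (2, -2)
position: (4, 4) + (2, -2) = (6, 2)

6 2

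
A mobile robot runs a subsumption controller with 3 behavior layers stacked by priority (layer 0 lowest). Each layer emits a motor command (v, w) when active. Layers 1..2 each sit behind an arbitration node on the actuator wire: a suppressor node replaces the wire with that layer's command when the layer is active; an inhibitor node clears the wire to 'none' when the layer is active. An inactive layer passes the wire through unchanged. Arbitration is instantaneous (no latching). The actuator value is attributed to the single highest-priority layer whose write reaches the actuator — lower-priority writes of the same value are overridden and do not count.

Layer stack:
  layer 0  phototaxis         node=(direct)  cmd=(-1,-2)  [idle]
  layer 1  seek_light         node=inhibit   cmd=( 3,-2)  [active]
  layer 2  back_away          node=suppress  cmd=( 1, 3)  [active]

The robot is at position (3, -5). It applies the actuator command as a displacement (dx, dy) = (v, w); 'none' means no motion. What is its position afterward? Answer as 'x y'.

4 -2

layer 0 (phototaxis) idle — none
layer 1 (seek_light) active — inhibits: none
layer 2 (back_away) active — suppresses: (1, 3)
→ actuator (1, 3)
position: (3, -5) + (1, 3) = (4, -2)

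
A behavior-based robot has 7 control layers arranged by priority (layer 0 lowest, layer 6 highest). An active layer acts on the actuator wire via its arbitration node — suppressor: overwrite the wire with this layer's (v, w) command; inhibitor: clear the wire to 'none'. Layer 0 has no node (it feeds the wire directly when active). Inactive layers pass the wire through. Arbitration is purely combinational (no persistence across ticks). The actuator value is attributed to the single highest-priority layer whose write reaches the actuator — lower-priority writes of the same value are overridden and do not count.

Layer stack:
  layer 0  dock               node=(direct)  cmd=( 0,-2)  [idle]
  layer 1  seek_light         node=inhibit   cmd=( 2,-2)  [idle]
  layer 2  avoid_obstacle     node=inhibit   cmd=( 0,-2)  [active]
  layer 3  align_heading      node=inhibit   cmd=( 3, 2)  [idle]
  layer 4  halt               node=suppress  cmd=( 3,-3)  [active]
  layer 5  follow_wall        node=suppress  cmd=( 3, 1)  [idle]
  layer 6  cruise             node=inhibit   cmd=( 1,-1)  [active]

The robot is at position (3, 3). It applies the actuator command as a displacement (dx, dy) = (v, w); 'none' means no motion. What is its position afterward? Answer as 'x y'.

layer 0 (dock) idle — none
layer 1 (seek_light) idle — unchanged: none
layer 2 (avoid_obstacle) active — inhibits: none
layer 3 (align_heading) idle — unchanged: none
layer 4 (halt) active — suppresses: (3, -3)
layer 5 (follow_wall) idle — unchanged: (3, -3)
layer 6 (cruise) active — inhibits: none
→ actuator none
position: (3, 3) + none = (3, 3)

3 3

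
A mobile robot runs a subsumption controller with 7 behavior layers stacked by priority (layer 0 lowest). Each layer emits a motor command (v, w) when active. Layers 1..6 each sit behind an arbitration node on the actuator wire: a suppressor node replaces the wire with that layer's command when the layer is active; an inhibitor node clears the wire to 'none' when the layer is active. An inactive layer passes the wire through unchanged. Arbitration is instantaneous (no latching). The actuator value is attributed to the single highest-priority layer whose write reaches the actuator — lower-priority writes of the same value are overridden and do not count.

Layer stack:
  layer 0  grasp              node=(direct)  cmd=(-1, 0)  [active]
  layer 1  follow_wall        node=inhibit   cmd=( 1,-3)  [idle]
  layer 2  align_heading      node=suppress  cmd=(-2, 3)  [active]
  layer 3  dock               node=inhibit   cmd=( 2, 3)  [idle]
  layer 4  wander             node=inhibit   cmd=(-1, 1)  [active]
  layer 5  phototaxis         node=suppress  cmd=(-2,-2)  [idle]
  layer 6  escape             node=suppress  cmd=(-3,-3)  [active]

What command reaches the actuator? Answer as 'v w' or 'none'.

L0 grasp: active, feeds wire = (-1, 0)
L1 follow_wall: idle → wire stays (-1, 0)
L2 align_heading: active, suppressor → wire = (-2, 3)
L3 dock: idle → wire stays (-2, 3)
L4 wander: active, inhibitor → wire = none
L5 phototaxis: idle → wire stays none
L6 escape: active, suppressor → wire = (-3, -3)
actuator = (-3, -3)

-3 -3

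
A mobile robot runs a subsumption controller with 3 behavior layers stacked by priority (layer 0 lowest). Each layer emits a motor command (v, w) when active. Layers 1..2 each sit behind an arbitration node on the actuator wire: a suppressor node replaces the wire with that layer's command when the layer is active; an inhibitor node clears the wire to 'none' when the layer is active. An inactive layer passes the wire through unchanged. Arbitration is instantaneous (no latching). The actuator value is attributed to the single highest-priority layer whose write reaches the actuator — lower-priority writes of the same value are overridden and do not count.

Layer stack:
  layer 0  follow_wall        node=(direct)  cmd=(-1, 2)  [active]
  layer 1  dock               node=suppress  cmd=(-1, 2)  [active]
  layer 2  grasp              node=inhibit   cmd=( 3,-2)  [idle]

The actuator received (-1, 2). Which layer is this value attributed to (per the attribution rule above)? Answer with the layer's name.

layer 0 (follow_wall) active — direct: (-1, 2)
layer 1 (dock) active — suppresses: (-1, 2)
layer 2 (grasp) idle — unchanged: (-1, 2)
→ actuator (-1, 2)
last writer: layer 1 = dock

dock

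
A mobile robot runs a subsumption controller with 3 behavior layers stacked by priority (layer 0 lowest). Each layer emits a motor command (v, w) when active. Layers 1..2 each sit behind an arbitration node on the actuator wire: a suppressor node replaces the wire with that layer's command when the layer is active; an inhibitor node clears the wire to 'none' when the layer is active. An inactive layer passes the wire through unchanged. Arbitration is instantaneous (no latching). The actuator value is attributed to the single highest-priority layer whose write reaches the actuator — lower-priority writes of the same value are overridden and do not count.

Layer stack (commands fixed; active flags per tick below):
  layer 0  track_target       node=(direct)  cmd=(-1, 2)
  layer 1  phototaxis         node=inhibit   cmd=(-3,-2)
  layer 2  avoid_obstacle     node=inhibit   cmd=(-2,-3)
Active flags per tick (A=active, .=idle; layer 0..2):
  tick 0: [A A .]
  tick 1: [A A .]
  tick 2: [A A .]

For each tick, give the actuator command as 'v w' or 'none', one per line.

tick 0:
  layer 0 (track_target) active — direct: (-1, 2)
  layer 1 (phototaxis) active — inhibits: none
  layer 2 (avoid_obstacle) idle — unchanged: none
  → actuator none
tick 1:
  layer 0 (track_target) active — direct: (-1, 2)
  layer 1 (phototaxis) active — inhibits: none
  layer 2 (avoid_obstacle) idle — unchanged: none
  → actuator none
tick 2:
  layer 0 (track_target) active — direct: (-1, 2)
  layer 1 (phototaxis) active — inhibits: none
  layer 2 (avoid_obstacle) idle — unchanged: none
  → actuator none

none
none
none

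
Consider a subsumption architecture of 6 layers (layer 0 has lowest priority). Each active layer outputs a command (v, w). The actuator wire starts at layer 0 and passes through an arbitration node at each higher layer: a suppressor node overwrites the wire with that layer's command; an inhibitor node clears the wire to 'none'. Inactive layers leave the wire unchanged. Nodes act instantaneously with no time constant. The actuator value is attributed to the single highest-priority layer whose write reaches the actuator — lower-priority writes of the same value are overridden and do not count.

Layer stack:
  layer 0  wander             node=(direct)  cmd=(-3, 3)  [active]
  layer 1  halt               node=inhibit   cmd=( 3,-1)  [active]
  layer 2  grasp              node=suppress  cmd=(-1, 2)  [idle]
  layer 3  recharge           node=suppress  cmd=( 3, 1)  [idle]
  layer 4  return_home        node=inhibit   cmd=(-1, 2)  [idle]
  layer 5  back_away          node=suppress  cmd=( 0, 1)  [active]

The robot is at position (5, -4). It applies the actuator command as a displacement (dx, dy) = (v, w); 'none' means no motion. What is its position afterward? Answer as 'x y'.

[0] wander on; wire := (-3, 3)
[1] halt on (inhibit); wire := none
[2] grasp off; pass none
[3] recharge off; pass none
[4] return_home off; pass none
[5] back_away on (suppress); wire := (0, 1)
output (0, 1)
position: (5, -4) + (0, 1) = (5, -3)

5 -3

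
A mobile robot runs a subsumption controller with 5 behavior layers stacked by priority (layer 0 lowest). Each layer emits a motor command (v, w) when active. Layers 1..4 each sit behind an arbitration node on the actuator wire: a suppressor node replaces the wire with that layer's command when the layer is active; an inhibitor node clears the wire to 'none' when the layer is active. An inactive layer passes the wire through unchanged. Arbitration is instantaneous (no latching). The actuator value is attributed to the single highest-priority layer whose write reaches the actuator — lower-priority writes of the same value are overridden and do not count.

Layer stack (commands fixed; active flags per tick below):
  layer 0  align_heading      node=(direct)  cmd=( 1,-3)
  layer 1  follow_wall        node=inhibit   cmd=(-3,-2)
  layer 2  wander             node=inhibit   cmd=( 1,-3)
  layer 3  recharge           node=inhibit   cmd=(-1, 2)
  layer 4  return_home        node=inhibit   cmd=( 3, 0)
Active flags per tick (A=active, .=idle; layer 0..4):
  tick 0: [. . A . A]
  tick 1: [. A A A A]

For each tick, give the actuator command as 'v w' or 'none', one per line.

none
none

tick 0:
  layer 0 (align_heading) idle — none
  layer 1 (follow_wall) idle — unchanged: none
  layer 2 (wander) active — inhibits: none
  layer 3 (recharge) idle — unchanged: none
  layer 4 (return_home) active — inhibits: none
  → actuator none
tick 1:
  layer 0 (align_heading) idle — none
  layer 1 (follow_wall) active — inhibits: none
  layer 2 (wander) active — inhibits: none
  layer 3 (recharge) active — inhibits: none
  layer 4 (return_home) active — inhibits: none
  → actuator none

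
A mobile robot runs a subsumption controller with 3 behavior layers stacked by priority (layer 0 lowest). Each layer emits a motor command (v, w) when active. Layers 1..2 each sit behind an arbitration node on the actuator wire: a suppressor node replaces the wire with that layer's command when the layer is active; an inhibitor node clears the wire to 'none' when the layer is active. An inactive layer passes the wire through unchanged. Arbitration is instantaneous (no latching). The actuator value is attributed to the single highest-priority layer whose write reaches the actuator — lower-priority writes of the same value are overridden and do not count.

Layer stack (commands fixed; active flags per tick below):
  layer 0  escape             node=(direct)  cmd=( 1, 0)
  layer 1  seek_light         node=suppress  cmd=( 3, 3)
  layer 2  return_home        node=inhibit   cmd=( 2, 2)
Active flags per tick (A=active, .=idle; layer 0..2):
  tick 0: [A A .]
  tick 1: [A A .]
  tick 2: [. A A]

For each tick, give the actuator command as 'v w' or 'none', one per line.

tick 0:
  L0 escape: active, feeds wire = (1, 0)
  L1 seek_light: active, suppressor → wire = (3, 3)
  L2 return_home: idle → wire stays (3, 3)
  actuator = (3, 3)
tick 1:
  L0 escape: active, feeds wire = (1, 0)
  L1 seek_light: active, suppressor → wire = (3, 3)
  L2 return_home: idle → wire stays (3, 3)
  actuator = (3, 3)
tick 2:
  L0 escape: idle → wire = none
  L1 seek_light: active, suppressor → wire = (3, 3)
  L2 return_home: active, inhibitor → wire = none
  actuator = none

3 3
3 3
none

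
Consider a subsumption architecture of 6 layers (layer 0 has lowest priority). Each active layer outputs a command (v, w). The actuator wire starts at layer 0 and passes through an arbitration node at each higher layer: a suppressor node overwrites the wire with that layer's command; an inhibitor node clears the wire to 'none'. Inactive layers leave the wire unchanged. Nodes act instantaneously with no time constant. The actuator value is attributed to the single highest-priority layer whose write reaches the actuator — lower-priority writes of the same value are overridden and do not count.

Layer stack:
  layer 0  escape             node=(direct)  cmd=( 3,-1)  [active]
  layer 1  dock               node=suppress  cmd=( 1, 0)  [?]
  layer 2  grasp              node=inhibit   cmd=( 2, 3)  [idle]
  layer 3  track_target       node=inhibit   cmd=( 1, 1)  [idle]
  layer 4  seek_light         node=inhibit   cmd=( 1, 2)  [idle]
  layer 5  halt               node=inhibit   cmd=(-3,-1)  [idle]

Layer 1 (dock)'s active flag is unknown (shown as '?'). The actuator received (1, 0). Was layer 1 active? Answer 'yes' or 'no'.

yes

If layer 1 is active=yes:
  actuator would be (1, 0)
If layer 1 is active=no:
  actuator would be (3, -1)
Observed (1, 0), so layer 1 was active.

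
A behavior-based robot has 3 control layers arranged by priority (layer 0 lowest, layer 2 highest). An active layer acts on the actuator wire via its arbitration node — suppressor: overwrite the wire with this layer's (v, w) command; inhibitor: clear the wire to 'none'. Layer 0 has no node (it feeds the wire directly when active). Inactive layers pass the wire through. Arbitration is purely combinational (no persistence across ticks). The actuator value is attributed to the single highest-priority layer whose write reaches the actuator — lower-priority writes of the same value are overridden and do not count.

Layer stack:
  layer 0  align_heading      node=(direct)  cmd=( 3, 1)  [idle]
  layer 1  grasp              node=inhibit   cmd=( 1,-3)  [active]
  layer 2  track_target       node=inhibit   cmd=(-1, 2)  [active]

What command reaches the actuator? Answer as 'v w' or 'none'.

none

[0] align_heading off; wire := none
[1] grasp on (inhibit); wire := none
[2] track_target on (inhibit); wire := none
output none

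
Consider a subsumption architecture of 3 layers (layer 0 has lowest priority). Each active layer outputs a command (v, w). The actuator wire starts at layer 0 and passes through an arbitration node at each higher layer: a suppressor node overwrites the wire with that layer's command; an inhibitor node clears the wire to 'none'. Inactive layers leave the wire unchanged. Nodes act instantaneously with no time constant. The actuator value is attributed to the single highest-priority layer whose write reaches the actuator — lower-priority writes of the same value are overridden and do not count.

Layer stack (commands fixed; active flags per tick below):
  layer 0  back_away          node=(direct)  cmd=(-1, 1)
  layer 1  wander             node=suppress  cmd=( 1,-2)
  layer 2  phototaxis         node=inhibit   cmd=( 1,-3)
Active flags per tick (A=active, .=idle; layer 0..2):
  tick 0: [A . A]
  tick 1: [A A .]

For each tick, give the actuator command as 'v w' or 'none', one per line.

tick 0:
  layer 0 (back_away) active — direct: (-1, 1)
  layer 1 (wander) idle — unchanged: (-1, 1)
  layer 2 (phototaxis) active — inhibits: none
  → actuator none
tick 1:
  layer 0 (back_away) active — direct: (-1, 1)
  layer 1 (wander) active — suppresses: (1, -2)
  layer 2 (phototaxis) idle — unchanged: (1, -2)
  → actuator (1, -2)

none
1 -2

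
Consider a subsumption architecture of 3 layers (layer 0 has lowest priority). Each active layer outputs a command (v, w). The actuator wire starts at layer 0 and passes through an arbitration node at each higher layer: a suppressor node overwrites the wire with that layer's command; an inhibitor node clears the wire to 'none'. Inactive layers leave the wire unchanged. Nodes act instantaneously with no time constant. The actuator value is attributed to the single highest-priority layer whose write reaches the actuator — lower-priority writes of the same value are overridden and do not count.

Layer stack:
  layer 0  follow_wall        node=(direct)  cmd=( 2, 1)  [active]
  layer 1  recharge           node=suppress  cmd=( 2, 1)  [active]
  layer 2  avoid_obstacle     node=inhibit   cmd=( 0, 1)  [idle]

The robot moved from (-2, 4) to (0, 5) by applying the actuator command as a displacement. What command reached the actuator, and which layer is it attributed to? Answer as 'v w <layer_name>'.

2 1 recharge

displacement = (0, 5) − (-2, 4) = (2, 1)
layer 0 (follow_wall) active — direct: (2, 1)
layer 1 (recharge) active — suppresses: (2, 1)
layer 2 (avoid_obstacle) idle — unchanged: (2, 1)
→ actuator (2, 1) — from layer 1 (recharge)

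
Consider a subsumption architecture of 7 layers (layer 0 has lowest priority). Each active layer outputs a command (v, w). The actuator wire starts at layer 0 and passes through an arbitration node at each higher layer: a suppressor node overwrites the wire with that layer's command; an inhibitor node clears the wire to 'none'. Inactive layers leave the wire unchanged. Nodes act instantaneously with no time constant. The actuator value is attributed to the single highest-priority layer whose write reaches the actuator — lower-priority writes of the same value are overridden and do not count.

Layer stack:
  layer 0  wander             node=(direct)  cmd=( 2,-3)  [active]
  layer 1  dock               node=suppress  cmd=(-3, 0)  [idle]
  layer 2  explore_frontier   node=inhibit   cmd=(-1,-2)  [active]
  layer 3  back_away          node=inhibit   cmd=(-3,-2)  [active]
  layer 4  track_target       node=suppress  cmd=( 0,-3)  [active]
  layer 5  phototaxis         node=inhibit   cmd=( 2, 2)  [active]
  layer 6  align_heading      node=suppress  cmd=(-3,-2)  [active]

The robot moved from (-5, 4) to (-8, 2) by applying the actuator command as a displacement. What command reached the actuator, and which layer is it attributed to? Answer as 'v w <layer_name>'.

-3 -2 align_heading

displacement = (-8, 2) − (-5, 4) = (-3, -2)
[0] wander on; wire := (2, -3)
[1] dock off; pass (2, -3)
[2] explore_frontier on (inhibit); wire := none
[3] back_away on (inhibit); wire := none
[4] track_target on (suppress); wire := (0, -3)
[5] phototaxis on (inhibit); wire := none
[6] align_heading on (suppress); wire := (-3, -2)
output (-3, -2) — from layer 6 (align_heading)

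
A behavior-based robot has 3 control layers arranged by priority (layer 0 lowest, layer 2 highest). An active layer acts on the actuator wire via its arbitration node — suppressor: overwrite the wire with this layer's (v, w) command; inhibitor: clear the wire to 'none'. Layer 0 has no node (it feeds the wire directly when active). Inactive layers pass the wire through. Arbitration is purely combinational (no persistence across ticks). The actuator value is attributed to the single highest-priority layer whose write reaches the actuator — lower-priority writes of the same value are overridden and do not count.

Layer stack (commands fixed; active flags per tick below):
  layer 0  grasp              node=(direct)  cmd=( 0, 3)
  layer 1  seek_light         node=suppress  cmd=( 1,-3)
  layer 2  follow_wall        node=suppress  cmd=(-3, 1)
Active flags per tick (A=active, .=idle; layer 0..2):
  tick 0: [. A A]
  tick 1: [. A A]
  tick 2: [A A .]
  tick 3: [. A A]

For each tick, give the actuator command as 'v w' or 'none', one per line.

-3 1
-3 1
1 -3
-3 1

tick 0:
  [0] grasp off; wire := none
  [1] seek_light on (suppress); wire := (1, -3)
  [2] follow_wall on (suppress); wire := (-3, 1)
  output (-3, 1)
tick 1:
  [0] grasp off; wire := none
  [1] seek_light on (suppress); wire := (1, -3)
  [2] follow_wall on (suppress); wire := (-3, 1)
  output (-3, 1)
tick 2:
  [0] grasp on; wire := (0, 3)
  [1] seek_light on (suppress); wire := (1, -3)
  [2] follow_wall off; pass (1, -3)
  output (1, -3)
tick 3:
  [0] grasp off; wire := none
  [1] seek_light on (suppress); wire := (1, -3)
  [2] follow_wall on (suppress); wire := (-3, 1)
  output (-3, 1)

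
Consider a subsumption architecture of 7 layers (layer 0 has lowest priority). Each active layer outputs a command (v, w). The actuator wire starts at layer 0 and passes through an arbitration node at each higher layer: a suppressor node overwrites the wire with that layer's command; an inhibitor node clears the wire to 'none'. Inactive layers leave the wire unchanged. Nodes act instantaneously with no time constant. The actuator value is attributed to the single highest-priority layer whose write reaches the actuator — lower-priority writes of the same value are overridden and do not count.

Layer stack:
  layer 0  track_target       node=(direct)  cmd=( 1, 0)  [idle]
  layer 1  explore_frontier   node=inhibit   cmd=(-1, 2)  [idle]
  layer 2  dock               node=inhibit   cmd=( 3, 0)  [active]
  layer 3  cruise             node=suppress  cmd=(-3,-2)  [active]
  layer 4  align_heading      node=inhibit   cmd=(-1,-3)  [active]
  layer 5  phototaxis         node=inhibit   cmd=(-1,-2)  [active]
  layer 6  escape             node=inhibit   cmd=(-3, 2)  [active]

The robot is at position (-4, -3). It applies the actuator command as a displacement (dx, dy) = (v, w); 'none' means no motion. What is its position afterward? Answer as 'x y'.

-4 -3

[0] track_target off; wire := none
[1] explore_frontier off; pass none
[2] dock on (inhibit); wire := none
[3] cruise on (suppress); wire := (-3, -2)
[4] align_heading on (inhibit); wire := none
[5] phototaxis on (inhibit); wire := none
[6] escape on (inhibit); wire := none
output none
position: (-4, -3) + none = (-4, -3)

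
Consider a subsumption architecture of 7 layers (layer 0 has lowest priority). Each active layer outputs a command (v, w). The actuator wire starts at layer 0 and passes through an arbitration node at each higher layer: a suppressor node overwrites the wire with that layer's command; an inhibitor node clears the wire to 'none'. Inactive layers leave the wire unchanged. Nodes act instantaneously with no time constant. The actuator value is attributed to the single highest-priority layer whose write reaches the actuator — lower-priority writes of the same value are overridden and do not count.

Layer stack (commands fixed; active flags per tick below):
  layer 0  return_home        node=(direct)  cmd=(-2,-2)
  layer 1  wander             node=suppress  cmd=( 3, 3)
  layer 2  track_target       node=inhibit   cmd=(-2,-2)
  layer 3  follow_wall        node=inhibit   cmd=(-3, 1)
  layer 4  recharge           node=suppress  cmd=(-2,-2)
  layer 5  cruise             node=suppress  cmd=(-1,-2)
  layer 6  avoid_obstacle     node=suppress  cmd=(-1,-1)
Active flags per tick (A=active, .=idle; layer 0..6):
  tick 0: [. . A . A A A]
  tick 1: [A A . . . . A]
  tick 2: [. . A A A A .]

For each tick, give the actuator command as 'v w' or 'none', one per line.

-1 -1
-1 -1
-1 -2

tick 0:
  L0 return_home: idle → wire = none
  L1 wander: idle → wire stays none
  L2 track_target: active, inhibitor → wire = none
  L3 follow_wall: idle → wire stays none
  L4 recharge: active, suppressor → wire = (-2, -2)
  L5 cruise: active, suppressor → wire = (-1, -2)
  L6 avoid_obstacle: active, suppressor → wire = (-1, -1)
  actuator = (-1, -1)
tick 1:
  L0 return_home: active, feeds wire = (-2, -2)
  L1 wander: active, suppressor → wire = (3, 3)
  L2 track_target: idle → wire stays (3, 3)
  L3 follow_wall: idle → wire stays (3, 3)
  L4 recharge: idle → wire stays (3, 3)
  L5 cruise: idle → wire stays (3, 3)
  L6 avoid_obstacle: active, suppressor → wire = (-1, -1)
  actuator = (-1, -1)
tick 2:
  L0 return_home: idle → wire = none
  L1 wander: idle → wire stays none
  L2 track_target: active, inhibitor → wire = none
  L3 follow_wall: active, inhibitor → wire = none
  L4 recharge: active, suppressor → wire = (-2, -2)
  L5 cruise: active, suppressor → wire = (-1, -2)
  L6 avoid_obstacle: idle → wire stays (-1, -2)
  actuator = (-1, -2)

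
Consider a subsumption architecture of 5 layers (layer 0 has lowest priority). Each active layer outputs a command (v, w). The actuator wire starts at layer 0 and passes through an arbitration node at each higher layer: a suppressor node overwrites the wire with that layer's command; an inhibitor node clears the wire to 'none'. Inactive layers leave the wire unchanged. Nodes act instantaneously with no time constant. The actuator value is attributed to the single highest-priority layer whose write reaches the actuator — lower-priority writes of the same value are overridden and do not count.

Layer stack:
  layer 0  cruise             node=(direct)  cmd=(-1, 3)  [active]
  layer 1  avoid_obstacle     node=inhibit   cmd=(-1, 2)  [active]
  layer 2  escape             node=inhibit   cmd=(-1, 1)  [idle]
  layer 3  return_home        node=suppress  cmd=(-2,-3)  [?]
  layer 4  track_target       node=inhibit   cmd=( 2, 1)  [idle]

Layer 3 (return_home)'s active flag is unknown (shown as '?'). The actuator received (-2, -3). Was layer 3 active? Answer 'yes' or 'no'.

If layer 3 is active=yes:
  actuator would be (-2, -3)
If layer 3 is active=no:
  actuator would be none
Observed (-2, -3), so layer 3 was active.

yes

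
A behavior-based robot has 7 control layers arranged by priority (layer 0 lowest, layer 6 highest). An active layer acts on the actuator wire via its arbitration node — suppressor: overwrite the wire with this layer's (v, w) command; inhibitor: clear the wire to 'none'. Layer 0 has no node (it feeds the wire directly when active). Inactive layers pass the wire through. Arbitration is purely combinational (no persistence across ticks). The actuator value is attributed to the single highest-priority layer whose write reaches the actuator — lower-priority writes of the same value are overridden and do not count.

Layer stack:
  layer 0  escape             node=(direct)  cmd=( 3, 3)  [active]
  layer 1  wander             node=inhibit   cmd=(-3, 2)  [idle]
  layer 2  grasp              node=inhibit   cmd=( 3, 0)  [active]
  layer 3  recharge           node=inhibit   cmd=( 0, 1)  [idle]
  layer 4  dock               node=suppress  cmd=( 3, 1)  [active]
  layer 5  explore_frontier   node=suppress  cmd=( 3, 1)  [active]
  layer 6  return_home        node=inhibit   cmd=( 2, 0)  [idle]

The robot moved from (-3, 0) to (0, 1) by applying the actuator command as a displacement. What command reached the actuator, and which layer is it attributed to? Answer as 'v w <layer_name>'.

3 1 explore_frontier

displacement = (0, 1) − (-3, 0) = (3, 1)
L0 escape: active, feeds wire = (3, 3)
L1 wander: idle → wire stays (3, 3)
L2 grasp: active, inhibitor → wire = none
L3 recharge: idle → wire stays none
L4 dock: active, suppressor → wire = (3, 1)
L5 explore_frontier: active, suppressor → wire = (3, 1)
L6 return_home: idle → wire stays (3, 1)
actuator = (3, 1) — from layer 5 (explore_frontier)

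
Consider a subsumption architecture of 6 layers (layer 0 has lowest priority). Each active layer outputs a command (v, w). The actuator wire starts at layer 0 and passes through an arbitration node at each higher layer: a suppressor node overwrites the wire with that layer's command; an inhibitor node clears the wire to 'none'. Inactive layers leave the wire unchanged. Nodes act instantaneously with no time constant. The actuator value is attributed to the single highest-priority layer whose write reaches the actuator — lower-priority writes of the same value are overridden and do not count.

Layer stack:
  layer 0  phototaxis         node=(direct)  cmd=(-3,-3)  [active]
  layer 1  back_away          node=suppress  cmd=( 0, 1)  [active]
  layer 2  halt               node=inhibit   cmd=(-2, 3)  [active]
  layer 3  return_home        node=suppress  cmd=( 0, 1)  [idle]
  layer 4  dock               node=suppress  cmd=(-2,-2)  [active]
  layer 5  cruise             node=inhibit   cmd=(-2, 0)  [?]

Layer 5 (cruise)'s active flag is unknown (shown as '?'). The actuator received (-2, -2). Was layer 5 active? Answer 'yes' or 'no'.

If layer 5 is active=yes:
  actuator would be none
If layer 5 is active=no:
  actuator would be (-2, -2)
Observed (-2, -2), so layer 5 was idle.

no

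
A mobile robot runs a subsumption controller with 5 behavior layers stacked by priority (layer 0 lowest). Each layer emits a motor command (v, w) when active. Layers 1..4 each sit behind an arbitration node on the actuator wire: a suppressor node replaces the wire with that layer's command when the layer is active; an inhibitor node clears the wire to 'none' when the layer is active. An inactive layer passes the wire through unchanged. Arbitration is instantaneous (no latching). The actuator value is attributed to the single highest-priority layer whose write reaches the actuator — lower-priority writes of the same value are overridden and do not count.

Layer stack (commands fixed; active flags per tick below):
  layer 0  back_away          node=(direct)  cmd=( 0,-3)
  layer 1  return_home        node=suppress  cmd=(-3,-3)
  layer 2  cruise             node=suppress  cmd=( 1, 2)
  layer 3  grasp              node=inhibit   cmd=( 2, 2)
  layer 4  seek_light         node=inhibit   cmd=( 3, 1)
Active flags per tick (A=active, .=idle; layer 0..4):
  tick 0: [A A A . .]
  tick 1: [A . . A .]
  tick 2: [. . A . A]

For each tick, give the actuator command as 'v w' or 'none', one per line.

1 2
none
none

tick 0:
  [0] back_away on; wire := (0, -3)
  [1] return_home on (suppress); wire := (-3, -3)
  [2] cruise on (suppress); wire := (1, 2)
  [3] grasp off; pass (1, 2)
  [4] seek_light off; pass (1, 2)
  output (1, 2)
tick 1:
  [0] back_away on; wire := (0, -3)
  [1] return_home off; pass (0, -3)
  [2] cruise off; pass (0, -3)
  [3] grasp on (inhibit); wire := none
  [4] seek_light off; pass none
  output none
tick 2:
  [0] back_away off; wire := none
  [1] return_home off; pass none
  [2] cruise on (suppress); wire := (1, 2)
  [3] grasp off; pass (1, 2)
  [4] seek_light on (inhibit); wire := none
  output none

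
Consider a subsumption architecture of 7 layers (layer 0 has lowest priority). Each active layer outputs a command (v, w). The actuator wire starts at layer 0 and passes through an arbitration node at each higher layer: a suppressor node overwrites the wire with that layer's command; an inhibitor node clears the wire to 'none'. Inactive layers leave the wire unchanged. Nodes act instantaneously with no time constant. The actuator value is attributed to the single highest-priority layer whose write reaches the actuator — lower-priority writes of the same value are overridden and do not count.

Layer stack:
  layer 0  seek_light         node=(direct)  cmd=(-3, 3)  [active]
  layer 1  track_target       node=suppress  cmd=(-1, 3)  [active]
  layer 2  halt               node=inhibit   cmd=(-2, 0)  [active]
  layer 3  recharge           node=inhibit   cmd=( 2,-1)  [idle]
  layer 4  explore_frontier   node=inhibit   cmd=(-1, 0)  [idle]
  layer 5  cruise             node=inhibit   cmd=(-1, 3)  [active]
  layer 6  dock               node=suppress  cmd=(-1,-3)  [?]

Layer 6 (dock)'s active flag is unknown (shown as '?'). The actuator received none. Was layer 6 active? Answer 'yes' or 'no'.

If layer 6 is active=yes:
  actuator would be (-1, -3)
If layer 6 is active=no:
  actuator would be none
Observed none, so layer 6 was idle.

no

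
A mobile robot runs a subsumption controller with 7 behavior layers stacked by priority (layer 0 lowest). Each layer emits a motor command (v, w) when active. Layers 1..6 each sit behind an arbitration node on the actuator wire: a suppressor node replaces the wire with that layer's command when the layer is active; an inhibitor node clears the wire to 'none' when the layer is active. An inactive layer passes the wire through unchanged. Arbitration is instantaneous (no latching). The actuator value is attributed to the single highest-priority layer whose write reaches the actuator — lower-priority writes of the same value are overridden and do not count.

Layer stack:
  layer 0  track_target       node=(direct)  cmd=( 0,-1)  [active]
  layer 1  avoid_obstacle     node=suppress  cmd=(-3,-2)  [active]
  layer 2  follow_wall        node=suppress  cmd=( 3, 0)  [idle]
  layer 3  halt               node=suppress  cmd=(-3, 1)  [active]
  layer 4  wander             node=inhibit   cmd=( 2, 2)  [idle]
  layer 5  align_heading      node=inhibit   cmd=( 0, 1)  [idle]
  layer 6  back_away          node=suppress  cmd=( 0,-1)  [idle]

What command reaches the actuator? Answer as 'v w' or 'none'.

-3 1

layer 0 (track_target) active — direct: (0, -1)
layer 1 (avoid_obstacle) active — suppresses: (-3, -2)
layer 2 (follow_wall) idle — unchanged: (-3, -2)
layer 3 (halt) active — suppresses: (-3, 1)
layer 4 (wander) idle — unchanged: (-3, 1)
layer 5 (align_heading) idle — unchanged: (-3, 1)
layer 6 (back_away) idle — unchanged: (-3, 1)
→ actuator (-3, 1)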